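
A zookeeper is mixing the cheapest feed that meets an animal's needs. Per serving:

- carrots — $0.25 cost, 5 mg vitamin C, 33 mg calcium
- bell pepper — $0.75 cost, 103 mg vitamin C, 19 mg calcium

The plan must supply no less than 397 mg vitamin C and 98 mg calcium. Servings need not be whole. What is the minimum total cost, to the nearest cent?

Compare the cost at each extreme point of the feasible region.
carrots only: max(397/5, 98/33) = 79.4 servings → $19.85.
bell pepper only: max(397/103, 98/19) = 5.158 servings → $3.87.
carrots + bell pepper with both tight: 0.7721 servings and 3.817 servings → $3.06.
The minimum over all feasible corners is $3.06.

$3.06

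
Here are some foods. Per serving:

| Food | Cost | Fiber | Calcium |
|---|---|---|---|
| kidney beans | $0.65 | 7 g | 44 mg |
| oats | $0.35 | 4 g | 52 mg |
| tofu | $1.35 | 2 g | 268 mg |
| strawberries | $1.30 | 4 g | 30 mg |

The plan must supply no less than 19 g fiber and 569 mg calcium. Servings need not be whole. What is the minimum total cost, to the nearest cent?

$3.23

With two linear requirements the optimum uses one or two foods; enumerate the corners.
kidney beans only: max(19/7, 569/44) = 12.93 servings → $8.41.
oats only: max(19/4, 569/52) = 10.94 servings → $3.83.
tofu only: max(19/2, 569/268) = 9.5 servings → $12.82.
strawberries only: max(19/4, 569/30) = 18.97 servings → $24.66.
kidney beans + oats: intersection lies outside the first quadrant.
kidney beans + tofu with both tight: 2.211 servings and 1.76 servings → $3.81.
kidney beans + strawberries with both targets exact would need a negative amount; discard.
oats + tofu with both tight: 4.085 servings and 1.331 servings → $3.23.
oats + strawberries with both targets exact would need a negative amount; discard.
tofu + strawberries with both tight: 1.686 servings and 3.907 servings → $7.36.
Cheapest feasible corner: $3.23.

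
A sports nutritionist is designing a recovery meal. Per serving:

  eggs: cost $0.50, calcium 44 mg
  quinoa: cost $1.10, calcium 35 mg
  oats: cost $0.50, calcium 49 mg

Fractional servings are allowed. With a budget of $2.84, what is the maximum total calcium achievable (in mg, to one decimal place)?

278.3 mg

Calcium per dollar: oats 98, eggs 88, quinoa 31.82.
With no serving limits, spend the whole cost allowance on oats: $2.84 / $0.50 × 49 mg = 278.3 mg.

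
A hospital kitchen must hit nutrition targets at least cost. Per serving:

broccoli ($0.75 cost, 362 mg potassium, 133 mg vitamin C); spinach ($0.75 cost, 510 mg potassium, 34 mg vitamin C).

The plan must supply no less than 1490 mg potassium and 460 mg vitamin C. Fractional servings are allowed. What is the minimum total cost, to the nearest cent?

$2.91

A basic optimal solution has at most two foods positive. Try each food alone and each pair with both targets met exactly.
broccoli only: max(1490/362, 460/133) = 4.116 servings → $3.09.
spinach only: max(1490/510, 460/34) = 13.53 servings → $10.15.
broccoli + spinach with both tight: 3.313 servings and 0.57 servings → $2.91.
So the least-cost plan costs $2.91.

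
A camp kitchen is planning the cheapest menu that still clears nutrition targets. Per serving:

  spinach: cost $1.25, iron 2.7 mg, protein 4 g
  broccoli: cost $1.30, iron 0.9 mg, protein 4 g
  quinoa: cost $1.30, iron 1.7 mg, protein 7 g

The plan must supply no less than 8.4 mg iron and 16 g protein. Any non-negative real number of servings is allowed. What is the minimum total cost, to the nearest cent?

Compare the cost at each extreme point of the feasible region.
spinach only: max(8.4/2.7, 16/4) = 4 servings → $5.00.
broccoli only: max(8.4/0.9, 16/4) = 9.333 servings → $12.13.
quinoa only: max(8.4/1.7, 16/7) = 4.941 servings → $6.42.
spinach + broccoli with both tight: 2.667 servings and 1.333 servings → $5.07.
spinach + quinoa with both tight: 2.612 servings and 0.7934 servings → $4.30.
broccoli + quinoa: the both-tight solution has a negative serving — not a feasible corner.
So the least-cost plan costs $4.30.

$4.30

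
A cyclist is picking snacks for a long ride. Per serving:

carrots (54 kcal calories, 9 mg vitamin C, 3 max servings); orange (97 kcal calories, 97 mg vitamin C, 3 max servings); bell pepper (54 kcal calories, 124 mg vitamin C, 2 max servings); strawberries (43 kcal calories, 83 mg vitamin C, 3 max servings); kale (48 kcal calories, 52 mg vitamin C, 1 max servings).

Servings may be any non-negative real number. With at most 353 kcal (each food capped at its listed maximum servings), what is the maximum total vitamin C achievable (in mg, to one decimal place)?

617.0 mg

Vitamin C per kcal: bell pepper 2.296, strawberries 1.93, kale 1.083, orange 1, carrots 0.1667.
Take 2 servings of bell pepper: uses 108 kcal, +248.0 mg vitamin C (running total 248.0 mg).
Take 3 servings of strawberries: uses 129 kcal, +249.0 mg vitamin C (running total 497.0 mg).
Take 1 serving of kale: uses 48 kcal, +52.0 mg vitamin C (running total 549.0 mg).
Take 0.701 servings of orange: uses 68 kcal, +68.0 mg vitamin C (running total 617.0 mg).
Filling greedily by vitamin C-per-kcal is optimal for one linear limit, giving 617.0 mg.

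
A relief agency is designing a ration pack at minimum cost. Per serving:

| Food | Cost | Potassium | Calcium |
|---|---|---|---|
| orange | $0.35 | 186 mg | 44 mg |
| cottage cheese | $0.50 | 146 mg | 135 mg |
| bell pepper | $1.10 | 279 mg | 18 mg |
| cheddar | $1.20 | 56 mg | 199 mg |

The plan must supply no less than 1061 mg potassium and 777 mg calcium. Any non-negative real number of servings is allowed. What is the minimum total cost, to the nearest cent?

$3.18

orange only: max(1061/186, 777/44) = 17.66 servings → $6.18.
cottage cheese only: max(1061/146, 777/135) = 7.267 servings → $3.63.
bell pepper only: max(1061/279, 777/18) = 43.17 servings → $47.48.
cheddar only: max(1061/56, 777/199) = 18.95 servings → $22.74.
orange + cottage cheese with both tight: 1.594 servings and 5.236 servings → $3.18.
orange + bell pepper with both targets exact would need a negative amount; discard.
orange + cheddar with both tight: 4.852 servings and 2.832 servings → $5.10.
cottage cheese + bell pepper with both tight: 5.642 servings and 0.8503 servings → $3.76.
cottage cheese + cheddar: intersection lies outside the first quadrant.
bell pepper + cheddar with both tight: 3.075 servings and 3.626 servings → $7.73.
So the least-cost plan costs $3.18.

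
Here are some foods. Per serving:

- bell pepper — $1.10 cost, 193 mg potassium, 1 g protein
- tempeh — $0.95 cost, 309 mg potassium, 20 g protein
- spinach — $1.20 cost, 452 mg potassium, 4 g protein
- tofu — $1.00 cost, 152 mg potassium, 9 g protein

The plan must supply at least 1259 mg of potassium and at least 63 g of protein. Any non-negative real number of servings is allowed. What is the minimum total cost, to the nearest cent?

$3.73

An LP optimum is at a vertex; with two nutrient constraints at most two foods are used. Check each candidate.
bell pepper only: max(1259/193, 63/1) = 63 servings → $69.30.
tempeh only: max(1259/309, 63/20) = 4.074 servings → $3.87.
spinach only: max(1259/452, 63/4) = 15.75 servings → $18.90.
tofu only: max(1259/152, 63/9) = 8.283 servings → $8.28.
bell pepper + tempeh with both tight: 1.609 servings and 3.07 servings → $4.69.
bell pepper + spinach with both targets exact would need a negative amount; discard.
bell pepper + tofu with both tight: 1.107 servings and 6.877 servings → $8.09.
tempeh + spinach with both tight: 3.004 servings and 0.7321 servings → $3.73.
tempeh + tofu: intersection lies outside the first quadrant.
spinach + tofu with both tight: 0.5072 servings and 6.775 servings → $7.38.
The minimum over all feasible corners is $3.73.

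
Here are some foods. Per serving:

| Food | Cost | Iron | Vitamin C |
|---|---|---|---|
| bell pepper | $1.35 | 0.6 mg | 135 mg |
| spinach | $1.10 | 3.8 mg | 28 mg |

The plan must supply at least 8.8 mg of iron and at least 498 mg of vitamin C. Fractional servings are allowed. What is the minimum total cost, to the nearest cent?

$6.45

bell pepper only: max(8.8/0.6, 498/135) = 14.67 servings → $19.80.
spinach only: max(8.8/3.8, 498/28) = 17.79 servings → $19.56.
bell pepper + spinach with both tight: 3.317 servings and 1.792 servings → $6.45.
The minimum over all feasible corners is $6.45.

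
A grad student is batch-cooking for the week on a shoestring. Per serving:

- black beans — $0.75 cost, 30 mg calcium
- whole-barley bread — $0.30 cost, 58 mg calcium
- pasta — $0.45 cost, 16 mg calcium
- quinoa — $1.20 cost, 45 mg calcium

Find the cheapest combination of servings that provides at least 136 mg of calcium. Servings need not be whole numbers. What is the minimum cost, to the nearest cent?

Cost per mg of calcium: whole-barley bread $0.0052, black beans $0.0250, quinoa $0.0267, pasta $0.0281.
With no serving limits, use only whole-barley bread: 136 mg / 58 mg = 2.345 servings × $0.30 = $0.70.

$0.70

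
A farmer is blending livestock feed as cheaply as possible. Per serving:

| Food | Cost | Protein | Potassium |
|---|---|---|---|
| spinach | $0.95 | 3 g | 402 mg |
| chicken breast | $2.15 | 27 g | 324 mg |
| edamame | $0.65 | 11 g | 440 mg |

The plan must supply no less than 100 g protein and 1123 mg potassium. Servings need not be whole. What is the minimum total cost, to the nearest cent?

spinach only: max(100/3, 1123/402) = 33.33 servings → $31.67.
chicken breast only: max(100/27, 1123/324) = 3.704 servings → $7.96.
edamame only: max(100/11, 1123/440) = 9.091 servings → $5.91.
spinach + chicken breast with both targets exact would need a negative amount; discard.
spinach + edamame: intersection lies outside the first quadrant.
chicken breast + edamame: intersection lies outside the first quadrant.
So the least-cost plan costs $5.91.

$5.91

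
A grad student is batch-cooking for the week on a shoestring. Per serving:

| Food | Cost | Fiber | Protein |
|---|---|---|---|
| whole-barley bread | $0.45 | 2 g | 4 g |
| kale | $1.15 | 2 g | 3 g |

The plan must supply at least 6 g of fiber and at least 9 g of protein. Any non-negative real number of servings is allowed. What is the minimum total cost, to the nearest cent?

Check every corner: each single food scaled to meet both minima, and each pair solved so both constraints bind.
whole-barley bread only: max(6/2, 9/4) = 3 servings → $1.35.
kale only: max(6/2, 9/3) = 3 servings → $3.45.
whole-barley bread + kale with both tight: 0 servings and 3 servings → $3.45.
Cheapest feasible corner: $1.35.

$1.35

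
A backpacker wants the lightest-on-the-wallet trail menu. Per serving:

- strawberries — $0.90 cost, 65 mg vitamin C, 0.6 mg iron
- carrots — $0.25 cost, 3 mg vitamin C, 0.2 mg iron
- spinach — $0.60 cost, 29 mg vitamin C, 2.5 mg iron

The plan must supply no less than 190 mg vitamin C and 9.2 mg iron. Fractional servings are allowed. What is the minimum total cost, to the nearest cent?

$3.29

With two linear requirements the optimum uses one or two foods; enumerate the corners.
strawberries only: max(190/65, 9.2/0.6) = 15.33 servings → $13.80.
carrots only: max(190/3, 9.2/0.2) = 63.33 servings → $15.83.
spinach only: max(190/29, 9.2/2.5) = 6.552 servings → $3.93.
strawberries + carrots with both tight: 0.9286 servings and 43.21 servings → $11.64.
strawberries + spinach with both tight: 1.435 servings and 3.336 servings → $3.29.
carrots + spinach with both targets exact would need a negative amount; discard.
So the least-cost plan costs $3.29.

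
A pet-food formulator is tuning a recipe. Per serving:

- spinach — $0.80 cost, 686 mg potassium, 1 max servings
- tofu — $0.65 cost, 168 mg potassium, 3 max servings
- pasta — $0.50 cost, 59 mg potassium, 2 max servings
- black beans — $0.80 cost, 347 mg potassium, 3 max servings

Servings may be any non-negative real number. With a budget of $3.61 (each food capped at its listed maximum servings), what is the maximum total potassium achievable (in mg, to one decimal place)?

Potassium per dollar: spinach 857.5, black beans 433.8, tofu 258.5, pasta 118.
Take 1 serving of spinach: spends $0.80, +686.0 mg potassium (running total 686.0 mg).
Take 3 servings of black beans: spends $2.40, +1041.0 mg potassium (running total 1727.0 mg).
Take 0.6308 servings of tofu: spends $0.41, +106.0 mg potassium (running total 1833.0 mg).
Filling greedily by potassium-per-dollar is optimal for one linear limit, giving 1833.0 mg.

1833.0 mg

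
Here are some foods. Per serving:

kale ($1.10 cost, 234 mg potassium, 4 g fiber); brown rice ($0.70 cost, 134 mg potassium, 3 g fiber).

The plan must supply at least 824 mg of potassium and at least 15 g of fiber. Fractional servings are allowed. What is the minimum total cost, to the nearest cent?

An LP optimum is at a vertex; with two nutrient constraints at most two foods are used. Check each candidate.
kale only: max(824/234, 15/4) = 3.75 servings → $4.12.
brown rice only: max(824/134, 15/3) = 6.149 servings → $4.30.
kale + brown rice with both tight: 2.783 servings and 1.289 servings → $3.96.
The minimum over all feasible corners is $3.96.

$3.96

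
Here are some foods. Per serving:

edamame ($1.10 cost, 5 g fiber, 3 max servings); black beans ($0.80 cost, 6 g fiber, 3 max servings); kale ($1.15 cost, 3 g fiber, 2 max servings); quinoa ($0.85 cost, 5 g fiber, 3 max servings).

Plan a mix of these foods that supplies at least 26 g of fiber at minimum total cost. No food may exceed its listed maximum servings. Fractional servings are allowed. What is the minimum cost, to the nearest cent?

Cost per g of fiber: black beans $0.1333, quinoa $0.1700, edamame $0.2200, kale $0.3833.
Take 3 servings of black beans: +18.0 g fiber for $2.40 (total $2.40, still need 8.0 g).
Take 1.6 servings of quinoa: +8.0 g fiber for $1.36 (total $3.76, still need 0.0 g).
Filling from the cheapest source first is optimal under one linear minimum: $3.76.

$3.76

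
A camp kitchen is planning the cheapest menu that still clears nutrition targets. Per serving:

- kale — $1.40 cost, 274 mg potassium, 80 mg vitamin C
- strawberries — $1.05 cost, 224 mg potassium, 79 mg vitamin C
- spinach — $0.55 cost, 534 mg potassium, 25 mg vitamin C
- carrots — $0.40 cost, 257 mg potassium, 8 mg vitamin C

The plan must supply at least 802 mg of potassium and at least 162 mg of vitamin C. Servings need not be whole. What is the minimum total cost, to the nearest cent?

$2.31

kale only: max(802/274, 162/80) = 2.927 servings → $4.10.
strawberries only: max(802/224, 162/79) = 3.58 servings → $3.76.
spinach only: max(802/534, 162/25) = 6.48 servings → $3.56.
carrots only: max(802/257, 162/8) = 20.25 servings → $8.10.
kale + strawberries: intersection lies outside the first quadrant.
kale + spinach with both tight: 1.853 servings and 0.5512 servings → $2.90.
kale + carrots with both tight: 1.917 servings and 1.076 servings → $3.11.
strawberries + spinach with both tight: 1.816 servings and 0.7399 servings → $2.31.
strawberries + carrots with both tight: 1.903 servings and 1.462 servings → $2.58.
spinach + carrots: the both-tight solution has a negative serving — not a feasible corner.
The minimum over all feasible corners is $2.31.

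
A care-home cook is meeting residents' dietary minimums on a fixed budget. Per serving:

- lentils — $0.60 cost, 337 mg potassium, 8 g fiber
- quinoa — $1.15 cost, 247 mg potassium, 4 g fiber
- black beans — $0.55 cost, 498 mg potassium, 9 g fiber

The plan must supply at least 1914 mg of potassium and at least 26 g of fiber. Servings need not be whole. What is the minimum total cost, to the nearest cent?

An LP optimum is at a vertex; with two nutrient constraints at most two foods are used. Check each candidate.
lentils only: max(1914/337, 26/8) = 5.68 servings → $3.41.
quinoa only: max(1914/247, 26/4) = 7.749 servings → $8.91.
black beans only: max(1914/498, 26/9) = 3.843 servings → $2.11.
lentils + quinoa: the both-tight solution has a negative serving — not a feasible corner.
lentils + black beans: intersection lies outside the first quadrant.
quinoa + black beans: the both-tight solution has a negative serving — not a feasible corner.
Cheapest feasible corner: $2.11.

$2.11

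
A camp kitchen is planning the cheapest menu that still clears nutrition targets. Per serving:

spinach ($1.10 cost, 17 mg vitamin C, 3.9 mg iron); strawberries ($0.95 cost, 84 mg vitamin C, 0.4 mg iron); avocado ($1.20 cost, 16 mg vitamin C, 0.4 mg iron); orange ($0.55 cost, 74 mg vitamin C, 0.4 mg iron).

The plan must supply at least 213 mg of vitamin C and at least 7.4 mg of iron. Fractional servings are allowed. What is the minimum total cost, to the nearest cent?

spinach only: max(213/17, 7.4/3.9) = 12.53 servings → $13.78.
strawberries only: max(213/84, 7.4/0.4) = 18.5 servings → $17.57.
avocado only: max(213/16, 7.4/0.4) = 18.5 servings → $22.20.
orange only: max(213/74, 7.4/0.4) = 18.5 servings → $10.18.
spinach + strawberries with both tight: 1.672 servings and 2.197 servings → $3.93.
spinach + avocado with both tight: 0.5971 servings and 12.68 servings → $15.87.
spinach + orange with both tight: 1.641 servings and 2.501 servings → $3.18.
strawberries + avocado: intersection lies outside the first quadrant.
strawberries + orange with both targets exact would need a negative amount; discard.
avocado + orange: the both-tight solution has a negative serving — not a feasible corner.
So the least-cost plan costs $3.18.

$3.18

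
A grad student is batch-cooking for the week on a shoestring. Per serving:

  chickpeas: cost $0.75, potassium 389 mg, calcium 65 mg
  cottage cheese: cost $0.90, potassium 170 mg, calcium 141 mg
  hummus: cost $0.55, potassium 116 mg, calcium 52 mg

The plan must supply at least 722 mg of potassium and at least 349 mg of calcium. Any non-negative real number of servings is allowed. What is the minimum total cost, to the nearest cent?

For a min-cost LP with two ≥-constraints, a basic feasible solution has at most two positive variables.
chickpeas only: max(722/389, 349/65) = 5.369 servings → $4.03.
cottage cheese only: max(722/170, 349/141) = 4.247 servings → $3.82.
hummus only: max(722/116, 349/52) = 6.712 servings → $3.69.
chickpeas + cottage cheese with both tight: 0.9697 servings and 2.028 servings → $2.55.
chickpeas + hummus: intersection lies outside the first quadrant.
cottage cheese + hummus with both tight: 0.3912 servings and 5.651 servings → $3.46.
The minimum over all feasible corners is $2.55.

$2.55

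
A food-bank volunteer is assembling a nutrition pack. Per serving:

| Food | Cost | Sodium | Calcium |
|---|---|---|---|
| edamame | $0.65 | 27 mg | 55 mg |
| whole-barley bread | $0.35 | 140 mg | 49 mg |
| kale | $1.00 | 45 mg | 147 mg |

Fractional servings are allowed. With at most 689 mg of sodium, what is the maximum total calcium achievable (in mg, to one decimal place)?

2250.7 mg

Calcium per mg sodium: kale 3.267, edamame 2.037, whole-barley bread 0.35.
With no serving limits, spend the whole sodium allowance on kale: 689 mg / 45 mg × 147 mg = 2250.7 mg.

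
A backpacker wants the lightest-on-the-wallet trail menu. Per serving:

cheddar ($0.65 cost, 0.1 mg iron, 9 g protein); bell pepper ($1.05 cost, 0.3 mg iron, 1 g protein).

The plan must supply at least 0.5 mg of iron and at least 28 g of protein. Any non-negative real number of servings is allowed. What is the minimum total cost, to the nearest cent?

$2.66

cheddar only: max(0.5/0.1, 28/9) = 5 servings → $3.25.
bell pepper only: max(0.5/0.3, 28/1) = 28 servings → $29.40.
cheddar + bell pepper with both tight: 3.038 servings and 0.6538 servings → $2.66.
The minimum over all feasible corners is $2.66.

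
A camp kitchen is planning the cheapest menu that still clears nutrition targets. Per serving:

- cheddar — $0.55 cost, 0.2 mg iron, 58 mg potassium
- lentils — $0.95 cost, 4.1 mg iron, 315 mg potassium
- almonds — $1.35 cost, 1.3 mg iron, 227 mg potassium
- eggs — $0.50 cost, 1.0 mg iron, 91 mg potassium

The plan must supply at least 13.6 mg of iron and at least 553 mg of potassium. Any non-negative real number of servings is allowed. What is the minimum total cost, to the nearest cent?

Minimising a linear cost over {iron ≥ 13.6, potassium ≥ 553, servings ≥ 0} — the optimum is at a vertex, using one or two foods.
cheddar only: max(13.6/0.2, 553/58) = 68 servings → $37.40.
lentils only: max(13.6/4.1, 553/315) = 3.317 servings → $3.15.
almonds only: max(13.6/1.3, 553/227) = 10.46 servings → $14.12.
eggs only: max(13.6/1.0, 553/91) = 13.6 servings → $6.80.
cheddar + lentils: the both-tight solution has a negative serving — not a feasible corner.
cheddar + almonds: intersection lies outside the first quadrant.
cheddar + eggs: the both-tight solution has a negative serving — not a feasible corner.
lentils + almonds: the both-tight solution has a negative serving — not a feasible corner.
lentils + eggs: the both-tight solution has a negative serving — not a feasible corner.
almonds + eggs: intersection lies outside the first quadrant.
Cheapest feasible corner: $3.15.

$3.15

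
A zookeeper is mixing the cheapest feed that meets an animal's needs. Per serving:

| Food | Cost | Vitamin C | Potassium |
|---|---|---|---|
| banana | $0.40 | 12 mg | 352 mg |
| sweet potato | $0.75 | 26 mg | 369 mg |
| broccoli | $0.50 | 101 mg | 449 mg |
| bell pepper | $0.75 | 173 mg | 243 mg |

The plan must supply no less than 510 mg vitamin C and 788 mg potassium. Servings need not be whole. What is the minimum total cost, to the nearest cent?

$2.23

This is a tiny linear program; its minimum lies at a vertex of the feasible set. List the vertices and price them.
banana only: max(510/12, 788/352) = 42.5 servings → $17.00.
sweet potato only: max(510/26, 788/369) = 19.62 servings → $14.71.
broccoli only: max(510/101, 788/449) = 5.05 servings → $2.52.
bell pepper only: max(510/173, 788/243) = 3.243 servings → $2.43.
banana + sweet potato: the both-tight solution has a negative serving — not a feasible corner.
banana + broccoli: intersection lies outside the first quadrant.
banana + bell pepper with both tight: 0.2138 servings and 2.933 servings → $2.29.
sweet potato + broccoli: the both-tight solution has a negative serving — not a feasible corner.
sweet potato + bell pepper with both tight: 0.2155 servings and 2.916 servings → $2.35.
broccoli + bell pepper with both tight: 0.2333 servings and 2.812 servings → $2.23.
The minimum over all feasible corners is $2.23.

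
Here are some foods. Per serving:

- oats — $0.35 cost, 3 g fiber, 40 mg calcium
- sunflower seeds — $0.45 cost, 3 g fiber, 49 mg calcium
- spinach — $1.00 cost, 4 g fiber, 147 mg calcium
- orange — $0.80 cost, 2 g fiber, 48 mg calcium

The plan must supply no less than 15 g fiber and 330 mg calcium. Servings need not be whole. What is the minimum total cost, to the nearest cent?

For a min-cost LP with two ≥-constraints, a basic feasible solution has at most two positive variables.
oats only: max(15/3, 330/40) = 8.25 servings → $2.89.
sunflower seeds only: max(15/3, 330/49) = 6.735 servings → $3.03.
spinach only: max(15/4, 330/147) = 3.75 servings → $3.75.
orange only: max(15/2, 330/48) = 7.5 servings → $6.00.
oats + sunflower seeds with both targets exact would need a negative amount; discard.
oats + spinach with both tight: 3.149 servings and 1.388 servings → $2.49.
oats + orange with both tight: 0.9375 servings and 6.094 servings → $5.20.
sunflower seeds + spinach with both tight: 3.612 servings and 1.041 servings → $2.67.
sunflower seeds + orange with both tight: 1.304 servings and 5.543 servings → $5.02.
spinach + orange: intersection lies outside the first quadrant.
Cheapest feasible corner: $2.49.

$2.49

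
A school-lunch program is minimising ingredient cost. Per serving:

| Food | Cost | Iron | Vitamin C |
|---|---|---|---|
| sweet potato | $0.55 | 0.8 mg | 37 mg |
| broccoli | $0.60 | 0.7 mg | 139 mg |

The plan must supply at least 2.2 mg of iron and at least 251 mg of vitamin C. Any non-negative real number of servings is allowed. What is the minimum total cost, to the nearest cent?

sweet potato only: max(2.2/0.8, 251/37) = 6.784 servings → $3.73.
broccoli only: max(2.2/0.7, 251/139) = 3.143 servings → $1.89.
sweet potato + broccoli with both tight: 1.525 servings and 1.4 servings → $1.68.
Cheapest feasible corner: $1.68.

$1.68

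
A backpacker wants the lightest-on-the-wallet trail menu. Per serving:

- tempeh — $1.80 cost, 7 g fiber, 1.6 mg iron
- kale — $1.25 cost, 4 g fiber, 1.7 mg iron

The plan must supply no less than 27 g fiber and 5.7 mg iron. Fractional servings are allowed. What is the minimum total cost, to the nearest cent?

Check every corner: each single food scaled to meet both minima, and each pair solved so both constraints bind.
tempeh only: max(27/7, 5.7/1.6) = 3.857 servings → $6.94.
kale only: max(27/4, 5.7/1.7) = 6.75 servings → $8.44.
tempeh + kale: the both-tight solution has a negative serving — not a feasible corner.
So the least-cost plan costs $6.94.

$6.94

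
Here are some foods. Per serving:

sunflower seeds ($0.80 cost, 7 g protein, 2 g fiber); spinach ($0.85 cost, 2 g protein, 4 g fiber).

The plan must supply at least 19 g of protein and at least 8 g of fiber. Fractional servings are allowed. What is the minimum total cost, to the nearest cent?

Minimising a linear cost over {protein ≥ 19, fiber ≥ 8, servings ≥ 0} — the optimum is at a vertex, using one or two foods.
sunflower seeds only: max(19/7, 8/2) = 4 servings → $3.20.
spinach only: max(19/2, 8/4) = 9.5 servings → $8.07.
sunflower seeds + spinach with both tight: 2.5 servings and 0.75 servings → $2.64.
Cheapest feasible corner: $2.64.

$2.64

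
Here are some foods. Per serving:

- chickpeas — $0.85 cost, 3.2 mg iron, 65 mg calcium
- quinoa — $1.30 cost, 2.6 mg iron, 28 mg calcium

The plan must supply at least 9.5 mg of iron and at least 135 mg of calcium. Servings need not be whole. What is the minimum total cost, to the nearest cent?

$2.52

This is a tiny linear program; its minimum lies at a vertex of the feasible set. List the vertices and price them.
chickpeas only: max(9.5/3.2, 135/65) = 2.969 servings → $2.52.
quinoa only: max(9.5/2.6, 135/28) = 4.821 servings → $6.27.
chickpeas + quinoa with both tight: 1.071 servings and 2.336 servings → $3.95.
Cheapest feasible corner: $2.52.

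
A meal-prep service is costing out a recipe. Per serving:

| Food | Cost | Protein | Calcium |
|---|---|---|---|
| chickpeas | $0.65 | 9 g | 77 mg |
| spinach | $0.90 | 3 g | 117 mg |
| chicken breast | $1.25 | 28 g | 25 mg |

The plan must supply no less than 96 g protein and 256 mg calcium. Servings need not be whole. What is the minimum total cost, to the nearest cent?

$4.90

chickpeas only: max(96/9, 256/77) = 10.67 servings → $6.93.
spinach only: max(96/3, 256/117) = 32 servings → $28.80.
chicken breast only: max(96/28, 256/25) = 10.24 servings → $12.80.
chickpeas + spinach: intersection lies outside the first quadrant.
chickpeas + chicken breast with both tight: 2.469 servings and 2.635 servings → $4.90.
spinach + chicken breast with both tight: 1.49 servings and 3.269 servings → $5.43.
So the least-cost plan costs $4.90.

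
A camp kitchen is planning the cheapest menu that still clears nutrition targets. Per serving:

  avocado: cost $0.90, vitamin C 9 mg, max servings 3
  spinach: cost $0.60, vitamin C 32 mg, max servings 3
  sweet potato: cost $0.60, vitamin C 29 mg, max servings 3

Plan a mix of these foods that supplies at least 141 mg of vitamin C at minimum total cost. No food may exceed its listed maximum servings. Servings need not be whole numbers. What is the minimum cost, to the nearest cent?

$2.73

Cost per mg of vitamin C: spinach $0.0187, sweet potato $0.0207, avocado $0.1000.
Take 3 servings of spinach: +96.0 mg vitamin C for $1.80 (total $1.80, still need 45.0 mg).
Take 1.552 servings of sweet potato: +45.0 mg vitamin C for $0.93 (total $2.73, still need 0.0 mg).
Greedy by cheapest-per-mg is optimal for a single linear constraint, so the minimum cost is $2.73.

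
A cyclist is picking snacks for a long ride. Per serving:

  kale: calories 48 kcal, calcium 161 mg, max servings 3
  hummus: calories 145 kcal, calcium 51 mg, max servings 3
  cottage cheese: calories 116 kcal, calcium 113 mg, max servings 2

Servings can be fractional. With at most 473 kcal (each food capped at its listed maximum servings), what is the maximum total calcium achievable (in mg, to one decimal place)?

743.1 mg

Calcium per kcal: kale 3.354, cottage cheese 0.9741, hummus 0.3517.
Take 3 servings of kale: uses 144 kcal, +483.0 mg calcium (running total 483.0 mg).
Take 2 servings of cottage cheese: uses 232 kcal, +226.0 mg calcium (running total 709.0 mg).
Take 0.669 servings of hummus: uses 97 kcal, +34.1 mg calcium (running total 743.1 mg).
Filling greedily by calcium-per-kcal is optimal for one linear limit, giving 743.1 mg.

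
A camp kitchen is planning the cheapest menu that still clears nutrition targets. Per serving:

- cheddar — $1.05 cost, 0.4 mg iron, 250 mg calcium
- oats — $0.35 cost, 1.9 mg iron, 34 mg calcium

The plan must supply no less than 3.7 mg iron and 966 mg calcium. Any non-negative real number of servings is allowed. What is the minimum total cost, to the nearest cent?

The cheapest plan sits at a corner of the feasible region — with two constraints it uses at most two foods.
cheddar only: max(3.7/0.4, 966/250) = 9.25 servings → $9.71.
oats only: max(3.7/1.9, 966/34) = 28.41 servings → $9.94.
cheddar + oats with both tight: 3.705 servings and 1.167 servings → $4.30.
So the least-cost plan costs $4.30.

$4.30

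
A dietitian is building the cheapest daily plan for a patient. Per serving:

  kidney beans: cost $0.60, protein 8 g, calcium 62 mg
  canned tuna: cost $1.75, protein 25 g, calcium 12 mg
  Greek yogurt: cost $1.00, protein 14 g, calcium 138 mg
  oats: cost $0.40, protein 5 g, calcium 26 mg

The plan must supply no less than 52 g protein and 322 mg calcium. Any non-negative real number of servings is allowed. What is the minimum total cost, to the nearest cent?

A basic optimal solution has at most two foods positive. Try each food alone and each pair with both targets met exactly.
kidney beans only: max(52/8, 322/62) = 6.5 servings → $3.90.
canned tuna only: max(52/25, 322/12) = 26.83 servings → $46.96.
Greek yogurt only: max(52/14, 322/138) = 3.714 servings → $3.71.
oats only: max(52/5, 322/26) = 12.38 servings → $4.95.
kidney beans + canned tuna with both tight: 5.107 servings and 0.4457 servings → $3.84.
kidney beans + Greek yogurt: intersection lies outside the first quadrant.
kidney beans + oats with both tight: 2.529 servings and 6.353 servings → $4.06.
canned tuna + Greek yogurt with both tight: 0.8129 servings and 2.263 servings → $3.69.
canned tuna + oats: the both-tight solution has a negative serving — not a feasible corner.
Greek yogurt + oats with both tight: 0.7914 servings and 8.184 servings → $4.07.
Cheapest feasible corner: $3.69.

$3.69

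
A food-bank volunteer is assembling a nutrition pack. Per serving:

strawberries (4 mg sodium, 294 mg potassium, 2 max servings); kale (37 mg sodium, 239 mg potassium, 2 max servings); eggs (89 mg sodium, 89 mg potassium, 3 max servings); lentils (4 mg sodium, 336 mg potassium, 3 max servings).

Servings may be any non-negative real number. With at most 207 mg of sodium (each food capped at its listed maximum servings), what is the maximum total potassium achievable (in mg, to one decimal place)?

Potassium per mg sodium: lentils 84, strawberries 73.5, kale 6.459, eggs 1.
Take 3 servings of lentils: uses 12 mg sodium, +1008.0 mg potassium (running total 1008.0 mg).
Take 2 servings of strawberries: uses 8 mg sodium, +588.0 mg potassium (running total 1596.0 mg).
Take 2 servings of kale: uses 74 mg sodium, +478.0 mg potassium (running total 2074.0 mg).
Take 1.27 servings of eggs: uses 113 mg sodium, +113.0 mg potassium (running total 2187.0 mg).
Greedy by best ratio exhausts the sodium allowance optimally: 2187.0 mg.

2187.0 mg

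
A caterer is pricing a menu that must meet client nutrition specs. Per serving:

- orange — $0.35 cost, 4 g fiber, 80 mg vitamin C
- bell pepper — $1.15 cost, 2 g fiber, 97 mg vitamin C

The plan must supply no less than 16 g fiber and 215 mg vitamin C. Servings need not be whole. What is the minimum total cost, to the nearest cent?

$1.40

The cheapest plan sits at a corner of the feasible region — with two constraints it uses at most two foods.
orange only: max(16/4, 215/80) = 4 servings → $1.40.
bell pepper only: max(16/2, 215/97) = 8 servings → $9.20.
orange + bell pepper: the both-tight solution has a negative serving — not a feasible corner.
The minimum over all feasible corners is $1.40.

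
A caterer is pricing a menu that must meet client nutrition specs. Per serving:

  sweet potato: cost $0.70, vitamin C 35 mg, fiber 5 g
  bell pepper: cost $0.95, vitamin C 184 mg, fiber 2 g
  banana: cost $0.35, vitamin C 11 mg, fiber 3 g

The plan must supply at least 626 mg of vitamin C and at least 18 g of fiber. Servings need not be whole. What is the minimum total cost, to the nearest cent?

The cheapest plan sits at a corner of the feasible region — with two constraints it uses at most two foods.
sweet potato only: max(626/35, 18/5) = 17.89 servings → $12.52.
bell pepper only: max(626/184, 18/2) = 9 servings → $8.55.
banana only: max(626/11, 18/3) = 56.91 servings → $19.92.
sweet potato + bell pepper with both tight: 2.424 servings and 2.941 servings → $4.49.
sweet potato + banana with both targets exact would need a negative amount; discard.
bell pepper + banana with both tight: 3.17 servings and 3.887 servings → $4.37.
So the least-cost plan costs $4.37.

$4.37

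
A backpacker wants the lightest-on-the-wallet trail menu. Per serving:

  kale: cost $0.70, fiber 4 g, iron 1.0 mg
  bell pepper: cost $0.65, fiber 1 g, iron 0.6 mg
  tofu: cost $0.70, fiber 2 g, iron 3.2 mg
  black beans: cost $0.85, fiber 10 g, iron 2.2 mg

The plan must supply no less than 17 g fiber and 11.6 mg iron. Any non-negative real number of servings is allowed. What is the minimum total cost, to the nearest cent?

$2.95

kale only: max(17/4, 11.6/1.0) = 11.6 servings → $8.12.
bell pepper only: max(17/1, 11.6/0.6) = 19.33 servings → $12.57.
tofu only: max(17/2, 11.6/3.2) = 8.5 servings → $5.95.
black beans only: max(17/10, 11.6/2.2) = 5.273 servings → $4.48.
kale + bell pepper: the both-tight solution has a negative serving — not a feasible corner.
kale + tofu with both tight: 2.889 servings and 2.722 servings → $3.93.
kale + black beans: intersection lies outside the first quadrant.
bell pepper + tofu with both tight: 15.6 servings and 0.7 servings → $10.63.
bell pepper + black beans with both targets exact would need a negative amount; discard.
tofu + black beans with both tight: 2.848 servings and 1.13 servings → $2.95.
The minimum over all feasible corners is $2.95.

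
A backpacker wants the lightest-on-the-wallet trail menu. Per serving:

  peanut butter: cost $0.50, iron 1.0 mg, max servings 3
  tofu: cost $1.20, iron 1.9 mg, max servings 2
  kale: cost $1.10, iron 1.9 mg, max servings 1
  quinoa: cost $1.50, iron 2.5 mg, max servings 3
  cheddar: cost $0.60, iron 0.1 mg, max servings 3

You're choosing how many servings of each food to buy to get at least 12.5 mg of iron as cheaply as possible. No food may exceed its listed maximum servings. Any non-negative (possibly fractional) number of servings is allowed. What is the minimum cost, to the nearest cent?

Cost per mg of iron: peanut butter $0.5000, kale $0.5789, quinoa $0.6000, tofu $0.6316, cheddar $6.0000.
Take 3 servings of peanut butter: +3.0 mg iron for $1.50 (total $1.50, still need 9.5 mg).
Take 1 serving of kale: +1.9 mg iron for $1.10 (total $2.60, still need 7.6 mg).
Take 3 servings of quinoa: +7.5 mg iron for $4.50 (total $7.10, still need 0.1 mg).
Take 0.05263 servings of tofu: +0.1 mg iron for $0.06 (total $7.16, still need 0.0 mg).
Greedy by cheapest-per-mg is optimal for a single linear constraint, so the minimum cost is $7.16.

$7.16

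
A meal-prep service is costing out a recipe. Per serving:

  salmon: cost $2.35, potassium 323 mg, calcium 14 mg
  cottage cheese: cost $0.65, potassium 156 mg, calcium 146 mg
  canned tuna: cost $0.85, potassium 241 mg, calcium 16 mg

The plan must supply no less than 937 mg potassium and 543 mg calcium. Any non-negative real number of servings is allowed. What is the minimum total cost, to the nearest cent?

With two linear requirements the optimum uses one or two foods; enumerate the corners.
salmon only: max(937/323, 543/14) = 38.79 servings → $91.15.
cottage cheese only: max(937/156, 543/146) = 6.006 servings → $3.90.
canned tuna only: max(937/241, 543/16) = 33.94 servings → $28.85.
salmon + cottage cheese with both tight: 1.158 servings and 3.608 servings → $5.07.
salmon + canned tuna: the both-tight solution has a negative serving — not a feasible corner.
cottage cheese + canned tuna with both tight: 3.545 servings and 1.594 servings → $3.66.
The minimum over all feasible corners is $3.66.

$3.66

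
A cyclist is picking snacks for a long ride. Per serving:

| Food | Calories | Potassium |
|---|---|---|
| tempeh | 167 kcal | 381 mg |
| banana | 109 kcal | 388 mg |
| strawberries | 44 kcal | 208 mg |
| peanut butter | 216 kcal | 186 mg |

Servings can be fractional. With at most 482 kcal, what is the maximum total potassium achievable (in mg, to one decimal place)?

2278.5 mg

Potassium per kcal: strawberries 4.727, banana 3.56, tempeh 2.281, peanut butter 0.8611.
With no serving limits, spend the whole calories allowance on strawberries: 482 kcal / 44 kcal × 208 mg = 2278.5 mg.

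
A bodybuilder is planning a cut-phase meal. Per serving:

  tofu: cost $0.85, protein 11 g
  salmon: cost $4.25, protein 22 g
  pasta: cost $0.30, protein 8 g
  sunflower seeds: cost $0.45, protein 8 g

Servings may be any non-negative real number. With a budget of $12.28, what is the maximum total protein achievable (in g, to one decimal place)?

327.5 g

Protein per dollar: pasta 26.67, sunflower seeds 17.78, tofu 12.94, salmon 5.176.
With no serving limits, spend the whole cost allowance on pasta: $12.28 / $0.30 × 8 g = 327.5 g.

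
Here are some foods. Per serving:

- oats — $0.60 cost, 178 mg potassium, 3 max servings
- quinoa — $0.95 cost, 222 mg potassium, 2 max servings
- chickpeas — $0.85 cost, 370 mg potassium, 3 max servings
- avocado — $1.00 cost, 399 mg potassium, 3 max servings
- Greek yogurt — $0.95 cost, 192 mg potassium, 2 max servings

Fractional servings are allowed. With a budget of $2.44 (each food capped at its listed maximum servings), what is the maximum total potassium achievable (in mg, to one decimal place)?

Potassium per dollar: chickpeas 435.3, avocado 399, oats 296.7, quinoa 233.7, Greek yogurt 202.1.
Take 2.871 servings of chickpeas: spends $2.44, +1062.1 mg potassium (running total 1062.1 mg).
Greedy by best ratio exhausts the cost allowance optimally: 1062.1 mg.

1062.1 mg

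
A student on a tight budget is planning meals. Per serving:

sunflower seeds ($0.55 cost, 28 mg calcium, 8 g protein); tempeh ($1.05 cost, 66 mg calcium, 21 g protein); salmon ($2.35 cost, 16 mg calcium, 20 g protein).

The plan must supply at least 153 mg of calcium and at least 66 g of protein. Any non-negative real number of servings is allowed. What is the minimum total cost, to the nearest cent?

$3.30

Minimising a linear cost over {calcium ≥ 153, protein ≥ 66, servings ≥ 0} — the optimum is at a vertex, using one or two foods.
sunflower seeds only: max(153/28, 66/8) = 8.25 servings → $4.54.
tempeh only: max(153/66, 66/21) = 3.143 servings → $3.30.
salmon only: max(153/16, 66/20) = 9.562 servings → $22.47.
sunflower seeds + tempeh with both targets exact would need a negative amount; discard.
sunflower seeds + salmon with both tight: 4.639 servings and 1.444 servings → $5.95.
tempeh + salmon with both tight: 2.037 servings and 1.162 servings → $4.87.
So the least-cost plan costs $3.30.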